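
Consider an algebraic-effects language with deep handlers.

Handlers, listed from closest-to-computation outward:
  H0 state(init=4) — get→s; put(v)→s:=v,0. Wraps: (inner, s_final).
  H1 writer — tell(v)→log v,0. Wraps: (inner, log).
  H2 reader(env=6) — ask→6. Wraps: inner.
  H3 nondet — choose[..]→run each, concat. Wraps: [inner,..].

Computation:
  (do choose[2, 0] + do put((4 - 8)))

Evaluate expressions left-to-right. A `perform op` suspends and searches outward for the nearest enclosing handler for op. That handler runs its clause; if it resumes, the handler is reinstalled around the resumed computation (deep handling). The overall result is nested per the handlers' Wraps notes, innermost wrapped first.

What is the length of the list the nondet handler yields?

Step-by-step:
choose[2, 0] @ H3
  branch[0] choose=2:
    put(-4) @ H0 ⇒ s:=-4
    H0 returns (2, -4)
    H1 returns ((2, -4), ())
    H2 returns ((2, -4), ())
    H3 returns [((2, -4), ())]
  branch[1] choose=0:
    put(-4) @ H0 ⇒ s:=-4
    H0 returns (0, -4)
    H1 returns ((0, -4), ())
    H2 returns ((0, -4), ())
    H3 returns [((0, -4), ())]
= [((2, -4), ()), ((0, -4), ())]

Answer: 2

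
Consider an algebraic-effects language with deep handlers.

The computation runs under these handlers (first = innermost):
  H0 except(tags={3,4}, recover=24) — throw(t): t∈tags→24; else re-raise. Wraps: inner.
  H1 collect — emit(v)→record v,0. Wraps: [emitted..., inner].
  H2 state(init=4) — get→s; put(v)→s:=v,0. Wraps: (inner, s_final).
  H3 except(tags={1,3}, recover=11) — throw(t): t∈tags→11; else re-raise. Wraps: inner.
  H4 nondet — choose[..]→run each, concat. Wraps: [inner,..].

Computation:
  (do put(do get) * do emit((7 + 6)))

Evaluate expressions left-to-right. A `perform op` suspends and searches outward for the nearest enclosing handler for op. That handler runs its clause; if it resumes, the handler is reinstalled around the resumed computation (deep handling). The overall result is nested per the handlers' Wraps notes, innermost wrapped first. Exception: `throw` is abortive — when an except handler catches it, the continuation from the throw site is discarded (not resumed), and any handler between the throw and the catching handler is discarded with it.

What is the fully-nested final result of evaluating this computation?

Evaluation trace:
get @ H2 ⇒ 4
put(4) @ H2 ⇒ s:=4
emit(13) @ H1 ⇒ out+=13
H0 returns 0
H1 returns [13, 0]
H2 returns ([13, 0], 4)
H3 returns ([13, 0], 4)
H4 returns [([13, 0], 4)]
= [([13, 0], 4)]

Answer: [([13, 0], 4)]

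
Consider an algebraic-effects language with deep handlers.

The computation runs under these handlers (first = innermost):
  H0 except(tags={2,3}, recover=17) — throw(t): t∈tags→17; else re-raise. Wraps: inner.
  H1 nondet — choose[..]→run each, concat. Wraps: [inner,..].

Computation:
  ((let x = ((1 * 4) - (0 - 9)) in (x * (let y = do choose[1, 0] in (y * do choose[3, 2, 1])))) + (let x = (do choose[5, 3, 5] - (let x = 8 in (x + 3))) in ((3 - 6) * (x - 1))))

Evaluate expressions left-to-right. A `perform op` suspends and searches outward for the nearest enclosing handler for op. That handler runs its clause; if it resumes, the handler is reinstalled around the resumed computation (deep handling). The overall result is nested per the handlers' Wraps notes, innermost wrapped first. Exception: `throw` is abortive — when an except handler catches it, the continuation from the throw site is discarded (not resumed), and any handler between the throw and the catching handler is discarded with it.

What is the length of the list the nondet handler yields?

Answer: 18

Step-by-step:
choose[1, 0] @ H1
  branch[0] choose=1:
    choose[3, 2, 1] @ H1
      branch[0] choose=3:
        choose[5, 3, 5] @ H1
          branch[0] choose=5:
            H0 returns 60
            H1 returns [60]
          branch[1] choose=3:
            H0 returns 66
            H1 returns [66]
          branch[2] choose=5:
            H0 returns 60
            H1 returns [60]
      branch[1] choose=2:
        choose[5, 3, 5] @ H1
          branch[0] choose=5:
            H0 returns 47
            H1 returns [47]
          branch[1] choose=3:
            H0 returns 53
            H1 returns [53]
          branch[2] choose=5:
            H0 returns 47
            H1 returns [47]
      branch[2] choose=1:
        choose[5, 3, 5] @ H1
          branch[0] choose=5:
            H0 returns 34
            H1 returns [34]
          branch[1] choose=3:
            H0 returns 40
            H1 returns [40]
          branch[2] choose=5:
            H0 returns 34
            H1 returns [34]
  branch[1] choose=0:
    choose[3, 2, 1] @ H1
      branch[0] choose=3:
        choose[5, 3, 5] @ H1
          branch[0] choose=5:
            H0 returns 21
            H1 returns [21]
          branch[1] choose=3:
            H0 returns 27
            H1 returns [27]
          branch[2] choose=5:
            H0 returns 21
            H1 returns [21]
      branch[1] choose=2:
        choose[5, 3, 5] @ H1
          branch[0] choose=5:
            H0 returns 21
            H1 returns [21]
          branch[1] choose=3:
            H0 returns 27
            H1 returns [27]
          branch[2] choose=5:
            H0 returns 21
            H1 returns [21]
      branch[2] choose=1:
        choose[5, 3, 5] @ H1
          branch[0] choose=5:
            H0 returns 21
            H1 returns [21]
          branch[1] choose=3:
            H0 returns 27
            H1 returns [27]
          branch[2] choose=5:
            H0 returns 21
            H1 returns [21]
= [60, 66, 60, 47, 53, 47, 34, 40, 34, 21, 27, 21, 21, 27, 21, 21, 27, 21]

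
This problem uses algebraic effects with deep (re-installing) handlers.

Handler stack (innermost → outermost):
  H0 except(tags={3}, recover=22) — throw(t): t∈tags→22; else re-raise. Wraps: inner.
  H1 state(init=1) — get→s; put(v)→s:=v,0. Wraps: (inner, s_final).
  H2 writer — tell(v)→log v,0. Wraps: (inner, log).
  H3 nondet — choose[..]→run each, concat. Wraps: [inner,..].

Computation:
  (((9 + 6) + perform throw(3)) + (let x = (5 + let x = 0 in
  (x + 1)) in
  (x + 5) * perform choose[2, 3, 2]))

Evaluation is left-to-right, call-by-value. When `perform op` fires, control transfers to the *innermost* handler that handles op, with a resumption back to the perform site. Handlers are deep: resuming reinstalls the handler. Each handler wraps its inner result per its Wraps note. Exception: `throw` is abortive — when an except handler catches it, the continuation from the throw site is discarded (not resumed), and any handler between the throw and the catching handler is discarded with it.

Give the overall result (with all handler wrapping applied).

Answer: [((22, 1), ())]

Step-by-step:
throw(3) @ H0 caught ⇒ 22
H1 returns (22, 1)
H2 returns ((22, 1), ())
H3 returns [((22, 1), ())]
= [((22, 1), ())]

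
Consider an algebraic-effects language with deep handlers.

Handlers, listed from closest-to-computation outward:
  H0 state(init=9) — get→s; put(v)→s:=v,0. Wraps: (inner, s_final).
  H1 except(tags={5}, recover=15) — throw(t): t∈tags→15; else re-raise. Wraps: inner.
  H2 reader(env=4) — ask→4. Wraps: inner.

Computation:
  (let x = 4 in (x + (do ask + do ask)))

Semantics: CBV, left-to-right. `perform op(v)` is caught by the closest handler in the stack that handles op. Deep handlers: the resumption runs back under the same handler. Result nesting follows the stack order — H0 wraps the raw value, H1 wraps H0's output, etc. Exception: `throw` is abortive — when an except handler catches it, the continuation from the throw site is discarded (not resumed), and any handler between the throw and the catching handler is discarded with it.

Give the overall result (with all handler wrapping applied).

Answer: (12, 9)

Evaluation trace:
ask @ H2 ⇒ 4
ask @ H2 ⇒ 4
H0 returns (12, 9)
H1 returns (12, 9)
H2 returns (12, 9)
= (12, 9)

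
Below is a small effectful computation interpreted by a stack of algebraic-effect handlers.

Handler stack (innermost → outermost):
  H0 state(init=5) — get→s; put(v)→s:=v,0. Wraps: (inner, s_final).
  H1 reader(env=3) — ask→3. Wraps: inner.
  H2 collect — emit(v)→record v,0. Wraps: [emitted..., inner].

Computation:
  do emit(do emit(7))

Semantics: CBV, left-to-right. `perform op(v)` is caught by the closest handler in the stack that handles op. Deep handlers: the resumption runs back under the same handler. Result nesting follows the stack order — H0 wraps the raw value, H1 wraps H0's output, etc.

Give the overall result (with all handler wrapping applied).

Evaluation trace:
emit(7) @ H2 ⇒ out+=7
emit(0) @ H2 ⇒ out+=0
H0 returns (0, 5)
H1 returns (0, 5)
H2 returns [7, 0, (0, 5)]
= [7, 0, (0, 5)]

Answer: [7, 0, (0, 5)]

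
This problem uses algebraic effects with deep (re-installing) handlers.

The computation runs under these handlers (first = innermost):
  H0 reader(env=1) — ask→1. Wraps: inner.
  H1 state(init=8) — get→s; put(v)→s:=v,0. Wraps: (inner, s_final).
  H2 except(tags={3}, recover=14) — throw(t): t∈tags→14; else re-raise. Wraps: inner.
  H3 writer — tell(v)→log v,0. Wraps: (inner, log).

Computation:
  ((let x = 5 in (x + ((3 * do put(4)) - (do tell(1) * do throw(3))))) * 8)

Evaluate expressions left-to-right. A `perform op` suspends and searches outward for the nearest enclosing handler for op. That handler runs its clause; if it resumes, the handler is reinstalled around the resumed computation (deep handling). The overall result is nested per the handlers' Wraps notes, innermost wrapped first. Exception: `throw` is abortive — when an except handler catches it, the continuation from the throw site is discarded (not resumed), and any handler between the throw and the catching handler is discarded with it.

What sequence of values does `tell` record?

Step-by-step:
put(4) @ H1 ⇒ s:=4
tell(1) @ H3 ⇒ log+=1
throw(3) @ H2 caught ⇒ 14
H3 returns (14, (1))
= (14, (1))

Answer: (1)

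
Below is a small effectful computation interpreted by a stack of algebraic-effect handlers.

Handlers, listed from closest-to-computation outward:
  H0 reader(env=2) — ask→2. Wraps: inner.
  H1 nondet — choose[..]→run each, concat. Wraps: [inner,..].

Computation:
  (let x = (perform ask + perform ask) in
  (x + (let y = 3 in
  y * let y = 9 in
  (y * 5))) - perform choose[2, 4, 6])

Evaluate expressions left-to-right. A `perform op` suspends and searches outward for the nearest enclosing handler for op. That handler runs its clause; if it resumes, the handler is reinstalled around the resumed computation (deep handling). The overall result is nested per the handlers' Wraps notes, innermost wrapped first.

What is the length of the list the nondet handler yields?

Answer: 3

Working:
ask @ H0 ⇒ 2
ask @ H0 ⇒ 2
choose[2, 4, 6] @ H1
  branch[0] choose=2:
    H0 returns 137
    H1 returns [137]
  branch[1] choose=4:
    H0 returns 135
    H1 returns [135]
  branch[2] choose=6:
    H0 returns 133
    H1 returns [133]
= [137, 135, 133]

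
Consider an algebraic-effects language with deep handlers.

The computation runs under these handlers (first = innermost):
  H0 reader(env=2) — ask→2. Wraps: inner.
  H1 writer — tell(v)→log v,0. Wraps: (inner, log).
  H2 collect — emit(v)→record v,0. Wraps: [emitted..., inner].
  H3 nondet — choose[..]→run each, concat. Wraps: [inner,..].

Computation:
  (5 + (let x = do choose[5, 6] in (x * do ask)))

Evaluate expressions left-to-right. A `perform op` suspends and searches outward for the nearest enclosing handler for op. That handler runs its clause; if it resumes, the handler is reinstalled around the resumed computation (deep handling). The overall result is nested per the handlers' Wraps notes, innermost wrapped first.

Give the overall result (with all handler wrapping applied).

Answer: [[(15, ())], [(17, ())]]

Working:
choose[5, 6] @ H3
  branch[0] choose=5:
    ask @ H0 ⇒ 2
    H0 returns 15
    H1 returns (15, ())
    H2 returns [(15, ())]
    H3 returns [[(15, ())]]
  branch[1] choose=6:
    ask @ H0 ⇒ 2
    H0 returns 17
    H1 returns (17, ())
    H2 returns [(17, ())]
    H3 returns [[(17, ())]]
= [[(15, ())], [(17, ())]]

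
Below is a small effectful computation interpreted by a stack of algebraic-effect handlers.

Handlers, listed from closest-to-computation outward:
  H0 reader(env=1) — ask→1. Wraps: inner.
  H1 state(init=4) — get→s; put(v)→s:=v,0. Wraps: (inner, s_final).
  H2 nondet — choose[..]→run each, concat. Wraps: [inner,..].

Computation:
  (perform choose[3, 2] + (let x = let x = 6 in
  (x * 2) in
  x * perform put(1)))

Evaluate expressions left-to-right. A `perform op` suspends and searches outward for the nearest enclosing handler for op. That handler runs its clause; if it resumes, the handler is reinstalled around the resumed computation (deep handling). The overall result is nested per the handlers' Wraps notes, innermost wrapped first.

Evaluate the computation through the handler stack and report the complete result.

Working:
choose[3, 2] @ H2
  branch[0] choose=3:
    put(1) @ H1 ⇒ s:=1
    H0 returns 3
    H1 returns (3, 1)
    H2 returns [(3, 1)]
  branch[1] choose=2:
    put(1) @ H1 ⇒ s:=1
    H0 returns 2
    H1 returns (2, 1)
    H2 returns [(2, 1)]
= [(3, 1), (2, 1)]

Answer: [(3, 1), (2, 1)]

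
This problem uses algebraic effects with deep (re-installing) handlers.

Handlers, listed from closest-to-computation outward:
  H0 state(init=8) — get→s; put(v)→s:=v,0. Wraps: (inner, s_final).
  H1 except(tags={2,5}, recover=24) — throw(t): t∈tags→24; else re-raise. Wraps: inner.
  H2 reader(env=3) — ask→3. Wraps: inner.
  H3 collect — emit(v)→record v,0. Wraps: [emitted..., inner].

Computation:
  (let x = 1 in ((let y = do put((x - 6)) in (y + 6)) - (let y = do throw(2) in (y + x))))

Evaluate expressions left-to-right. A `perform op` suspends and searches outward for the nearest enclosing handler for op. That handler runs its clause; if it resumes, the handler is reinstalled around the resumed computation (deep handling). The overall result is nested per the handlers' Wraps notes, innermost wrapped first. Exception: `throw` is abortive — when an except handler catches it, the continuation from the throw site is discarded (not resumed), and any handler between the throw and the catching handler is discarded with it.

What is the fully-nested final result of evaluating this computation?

Working:
put(-5) @ H0 ⇒ s:=-5
throw(2) @ H1 caught ⇒ 24
H2 returns 24
H3 returns [24]
= [24]

Answer: [24]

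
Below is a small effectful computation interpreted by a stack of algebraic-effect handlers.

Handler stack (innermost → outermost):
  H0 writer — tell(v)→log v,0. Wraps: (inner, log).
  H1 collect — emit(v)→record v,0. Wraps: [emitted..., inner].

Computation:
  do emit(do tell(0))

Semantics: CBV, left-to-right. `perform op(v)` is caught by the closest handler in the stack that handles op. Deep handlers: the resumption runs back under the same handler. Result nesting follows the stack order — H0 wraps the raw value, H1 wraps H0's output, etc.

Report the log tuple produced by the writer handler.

Working:
tell(0) @ H0 ⇒ log+=0
emit(0) @ H1 ⇒ out+=0
H0 returns (0, (0))
H1 returns [0, (0, (0))]
= [0, (0, (0))]

Answer: (0)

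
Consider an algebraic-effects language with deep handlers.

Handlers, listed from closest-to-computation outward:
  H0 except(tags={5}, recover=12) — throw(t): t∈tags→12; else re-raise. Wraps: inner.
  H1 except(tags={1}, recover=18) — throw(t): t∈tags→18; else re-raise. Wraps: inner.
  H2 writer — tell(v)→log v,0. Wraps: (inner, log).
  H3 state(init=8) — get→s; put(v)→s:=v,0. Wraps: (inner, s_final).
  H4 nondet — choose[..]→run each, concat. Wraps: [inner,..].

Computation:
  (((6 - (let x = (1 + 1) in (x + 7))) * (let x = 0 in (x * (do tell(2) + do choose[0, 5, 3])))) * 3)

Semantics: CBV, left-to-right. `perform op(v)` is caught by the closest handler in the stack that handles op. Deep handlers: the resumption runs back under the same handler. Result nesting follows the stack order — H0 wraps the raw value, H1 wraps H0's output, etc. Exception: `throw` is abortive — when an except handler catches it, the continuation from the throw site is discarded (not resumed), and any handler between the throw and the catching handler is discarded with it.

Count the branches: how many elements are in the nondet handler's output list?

Answer: 3

Evaluation trace:
tell(2) @ H2 ⇒ log+=2
choose[0, 5, 3] @ H4
  branch[0] choose=0:
    H0 returns 0
    H1 returns 0
    H2 returns (0, (2))
    H3 returns ((0, (2)), 8)
    H4 returns [((0, (2)), 8)]
  branch[1] choose=5:
    H0 returns 0
    H1 returns 0
    H2 returns (0, (2))
    H3 returns ((0, (2)), 8)
    H4 returns [((0, (2)), 8)]
  branch[2] choose=3:
    H0 returns 0
    H1 returns 0
    H2 returns (0, (2))
    H3 returns ((0, (2)), 8)
    H4 returns [((0, (2)), 8)]
= [((0, (2)), 8), ((0, (2)), 8), ((0, (2)), 8)]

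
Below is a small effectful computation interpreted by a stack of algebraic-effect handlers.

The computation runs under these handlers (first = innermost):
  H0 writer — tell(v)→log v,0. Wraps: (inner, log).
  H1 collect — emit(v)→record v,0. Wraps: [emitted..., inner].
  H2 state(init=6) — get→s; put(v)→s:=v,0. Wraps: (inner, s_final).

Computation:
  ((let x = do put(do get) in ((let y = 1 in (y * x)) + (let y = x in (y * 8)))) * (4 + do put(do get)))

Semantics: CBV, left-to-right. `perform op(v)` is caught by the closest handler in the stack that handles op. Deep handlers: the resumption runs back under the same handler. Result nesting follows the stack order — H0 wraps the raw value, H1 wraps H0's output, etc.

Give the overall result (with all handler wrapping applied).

Answer: ([(0, ())], 6)

Evaluation trace:
get @ H2 ⇒ 6
put(6) @ H2 ⇒ s:=6
get @ H2 ⇒ 6
put(6) @ H2 ⇒ s:=6
H0 returns (0, ())
H1 returns [(0, ())]
H2 returns ([(0, ())], 6)
= ([(0, ())], 6)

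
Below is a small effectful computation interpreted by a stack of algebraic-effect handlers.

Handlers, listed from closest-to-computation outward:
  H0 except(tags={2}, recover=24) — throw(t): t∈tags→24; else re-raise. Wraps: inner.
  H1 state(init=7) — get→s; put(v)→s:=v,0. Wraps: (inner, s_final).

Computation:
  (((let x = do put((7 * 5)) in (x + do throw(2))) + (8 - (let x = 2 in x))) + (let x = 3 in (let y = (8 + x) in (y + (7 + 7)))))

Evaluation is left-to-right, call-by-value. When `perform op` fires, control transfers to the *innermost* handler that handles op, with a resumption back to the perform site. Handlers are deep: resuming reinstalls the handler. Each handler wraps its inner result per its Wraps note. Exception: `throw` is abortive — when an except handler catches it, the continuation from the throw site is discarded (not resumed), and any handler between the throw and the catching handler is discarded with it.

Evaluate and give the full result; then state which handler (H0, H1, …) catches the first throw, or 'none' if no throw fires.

Answer: (24, 35) ; first throw caught by: H0

Evaluation trace:
put(35) @ H1 ⇒ s:=35
throw(2) @ H0 caught ⇒ 24
H1 returns (24, 35)
= (24, 35)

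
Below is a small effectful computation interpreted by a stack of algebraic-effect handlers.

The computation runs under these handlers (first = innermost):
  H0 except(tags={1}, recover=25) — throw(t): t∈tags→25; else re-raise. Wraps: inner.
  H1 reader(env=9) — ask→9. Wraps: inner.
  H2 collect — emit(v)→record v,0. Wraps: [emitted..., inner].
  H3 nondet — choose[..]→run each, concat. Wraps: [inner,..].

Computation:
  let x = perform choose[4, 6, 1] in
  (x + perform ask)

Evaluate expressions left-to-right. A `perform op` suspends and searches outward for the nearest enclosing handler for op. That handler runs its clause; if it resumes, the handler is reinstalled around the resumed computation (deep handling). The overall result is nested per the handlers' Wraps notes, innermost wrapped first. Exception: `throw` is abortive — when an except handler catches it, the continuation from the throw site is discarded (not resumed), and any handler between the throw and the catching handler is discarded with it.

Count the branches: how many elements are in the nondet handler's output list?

Answer: 3

Step-by-step:
choose[4, 6, 1] @ H3
  branch[0] choose=4:
    ask @ H1 ⇒ 9
    H0 returns 13
    H1 returns 13
    H2 returns [13]
    H3 returns [[13]]
  branch[1] choose=6:
    ask @ H1 ⇒ 9
    H0 returns 15
    H1 returns 15
    H2 returns [15]
    H3 returns [[15]]
  branch[2] choose=1:
    ask @ H1 ⇒ 9
    H0 returns 10
    H1 returns 10
    H2 returns [10]
    H3 returns [[10]]
= [[13], [15], [10]]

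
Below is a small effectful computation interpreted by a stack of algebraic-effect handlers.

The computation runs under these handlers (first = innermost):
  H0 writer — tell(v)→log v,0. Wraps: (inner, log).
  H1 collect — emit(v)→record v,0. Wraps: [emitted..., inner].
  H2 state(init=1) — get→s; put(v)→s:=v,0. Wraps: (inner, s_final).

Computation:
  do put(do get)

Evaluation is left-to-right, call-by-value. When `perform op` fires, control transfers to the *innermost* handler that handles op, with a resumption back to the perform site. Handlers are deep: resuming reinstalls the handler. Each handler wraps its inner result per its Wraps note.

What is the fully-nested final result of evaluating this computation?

Answer: ([(0, ())], 1)

Step-by-step:
get @ H2 ⇒ 1
put(1) @ H2 ⇒ s:=1
H0 returns (0, ())
H1 returns [(0, ())]
H2 returns ([(0, ())], 1)
= ([(0, ())], 1)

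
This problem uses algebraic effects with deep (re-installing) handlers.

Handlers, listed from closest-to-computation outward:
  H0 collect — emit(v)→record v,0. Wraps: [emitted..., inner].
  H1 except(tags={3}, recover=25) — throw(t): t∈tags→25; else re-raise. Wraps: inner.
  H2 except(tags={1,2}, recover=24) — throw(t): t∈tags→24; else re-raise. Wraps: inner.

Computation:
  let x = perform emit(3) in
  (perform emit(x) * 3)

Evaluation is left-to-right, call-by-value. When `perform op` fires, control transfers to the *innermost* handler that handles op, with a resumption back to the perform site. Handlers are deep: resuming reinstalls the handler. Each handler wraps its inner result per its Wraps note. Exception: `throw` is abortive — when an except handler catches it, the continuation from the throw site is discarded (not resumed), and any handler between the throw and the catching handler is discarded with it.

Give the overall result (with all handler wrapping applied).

Working:
emit(3) @ H0 ⇒ out+=3
emit(0) @ H0 ⇒ out+=0
H0 returns [3, 0, 0]
H1 returns [3, 0, 0]
H2 returns [3, 0, 0]
= [3, 0, 0]

Answer: [3, 0, 0]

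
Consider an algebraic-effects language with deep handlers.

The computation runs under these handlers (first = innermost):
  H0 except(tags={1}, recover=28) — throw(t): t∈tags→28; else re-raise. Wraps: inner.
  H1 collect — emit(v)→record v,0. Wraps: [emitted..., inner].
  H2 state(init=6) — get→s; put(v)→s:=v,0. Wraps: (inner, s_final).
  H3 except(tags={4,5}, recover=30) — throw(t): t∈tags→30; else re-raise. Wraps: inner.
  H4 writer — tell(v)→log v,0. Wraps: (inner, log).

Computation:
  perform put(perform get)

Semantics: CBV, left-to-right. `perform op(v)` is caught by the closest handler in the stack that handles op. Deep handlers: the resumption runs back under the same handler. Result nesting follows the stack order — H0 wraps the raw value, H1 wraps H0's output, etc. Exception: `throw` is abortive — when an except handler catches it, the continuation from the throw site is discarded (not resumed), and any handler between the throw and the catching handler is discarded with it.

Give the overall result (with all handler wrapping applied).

Step-by-step:
get @ H2 ⇒ 6
put(6) @ H2 ⇒ s:=6
H0 returns 0
H1 returns [0]
H2 returns ([0], 6)
H3 returns ([0], 6)
H4 returns (([0], 6), ())
= (([0], 6), ())

Answer: (([0], 6), ())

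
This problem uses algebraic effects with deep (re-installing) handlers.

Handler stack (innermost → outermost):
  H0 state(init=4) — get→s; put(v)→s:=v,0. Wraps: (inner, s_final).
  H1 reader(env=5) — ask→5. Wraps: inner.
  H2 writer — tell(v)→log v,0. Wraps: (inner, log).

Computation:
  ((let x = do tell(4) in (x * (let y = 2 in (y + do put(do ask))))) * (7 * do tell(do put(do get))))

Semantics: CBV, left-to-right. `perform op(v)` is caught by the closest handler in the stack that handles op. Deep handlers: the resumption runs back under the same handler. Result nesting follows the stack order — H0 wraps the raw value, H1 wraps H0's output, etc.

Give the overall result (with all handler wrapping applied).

Evaluation trace:
tell(4) @ H2 ⇒ log+=4
ask @ H1 ⇒ 5
put(5) @ H0 ⇒ s:=5
get @ H0 ⇒ 5
put(5) @ H0 ⇒ s:=5
tell(0) @ H2 ⇒ log+=0
H0 returns (0, 5)
H1 returns (0, 5)
H2 returns ((0, 5), (4, 0))
= ((0, 5), (4, 0))

Answer: ((0, 5), (4, 0))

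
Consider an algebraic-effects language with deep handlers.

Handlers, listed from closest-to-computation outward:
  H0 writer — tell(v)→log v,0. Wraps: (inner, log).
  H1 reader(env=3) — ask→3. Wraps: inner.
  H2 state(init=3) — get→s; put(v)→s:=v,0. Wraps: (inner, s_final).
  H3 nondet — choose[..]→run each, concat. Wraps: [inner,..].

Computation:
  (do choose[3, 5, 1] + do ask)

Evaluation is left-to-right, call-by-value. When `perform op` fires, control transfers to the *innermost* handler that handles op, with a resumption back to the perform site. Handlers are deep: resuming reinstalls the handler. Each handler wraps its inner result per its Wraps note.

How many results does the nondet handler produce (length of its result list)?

Answer: 3

Step-by-step:
choose[3, 5, 1] @ H3
  branch[0] choose=3:
    ask @ H1 ⇒ 3
    H0 returns (6, ())
    H1 returns (6, ())
    H2 returns ((6, ()), 3)
    H3 returns [((6, ()), 3)]
  branch[1] choose=5:
    ask @ H1 ⇒ 3
    H0 returns (8, ())
    H1 returns (8, ())
    H2 returns ((8, ()), 3)
    H3 returns [((8, ()), 3)]
  branch[2] choose=1:
    ask @ H1 ⇒ 3
    H0 returns (4, ())
    H1 returns (4, ())
    H2 returns ((4, ()), 3)
    H3 returns [((4, ()), 3)]
= [((6, ()), 3), ((8, ()), 3), ((4, ()), 3)]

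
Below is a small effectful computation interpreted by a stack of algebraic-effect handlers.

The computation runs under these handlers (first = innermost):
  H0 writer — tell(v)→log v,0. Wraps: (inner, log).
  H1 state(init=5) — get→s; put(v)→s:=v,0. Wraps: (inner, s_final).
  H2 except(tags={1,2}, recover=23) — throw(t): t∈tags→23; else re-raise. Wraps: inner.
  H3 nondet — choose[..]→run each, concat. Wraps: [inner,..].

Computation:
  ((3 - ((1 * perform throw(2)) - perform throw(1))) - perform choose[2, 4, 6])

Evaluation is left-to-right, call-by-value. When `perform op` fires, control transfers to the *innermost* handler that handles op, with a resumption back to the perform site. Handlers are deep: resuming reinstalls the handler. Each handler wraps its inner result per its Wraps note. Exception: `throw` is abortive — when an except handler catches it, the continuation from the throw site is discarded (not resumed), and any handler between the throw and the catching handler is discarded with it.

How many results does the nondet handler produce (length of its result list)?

Evaluation trace:
throw(2) @ H2 caught ⇒ 23
H3 returns [23]
= [23]

Answer: 1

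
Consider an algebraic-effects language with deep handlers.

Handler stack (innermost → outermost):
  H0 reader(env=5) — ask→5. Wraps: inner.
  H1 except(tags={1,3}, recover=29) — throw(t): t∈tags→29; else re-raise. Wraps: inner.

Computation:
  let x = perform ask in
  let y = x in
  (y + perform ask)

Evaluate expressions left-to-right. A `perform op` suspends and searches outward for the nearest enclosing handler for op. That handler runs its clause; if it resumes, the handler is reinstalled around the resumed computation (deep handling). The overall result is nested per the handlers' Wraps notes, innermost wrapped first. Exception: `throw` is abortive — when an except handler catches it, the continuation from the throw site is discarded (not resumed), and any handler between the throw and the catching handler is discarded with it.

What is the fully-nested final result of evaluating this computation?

Answer: 10

Step-by-step:
ask @ H0 ⇒ 5
ask @ H0 ⇒ 5
H0 returns 10
H1 returns 10
= 10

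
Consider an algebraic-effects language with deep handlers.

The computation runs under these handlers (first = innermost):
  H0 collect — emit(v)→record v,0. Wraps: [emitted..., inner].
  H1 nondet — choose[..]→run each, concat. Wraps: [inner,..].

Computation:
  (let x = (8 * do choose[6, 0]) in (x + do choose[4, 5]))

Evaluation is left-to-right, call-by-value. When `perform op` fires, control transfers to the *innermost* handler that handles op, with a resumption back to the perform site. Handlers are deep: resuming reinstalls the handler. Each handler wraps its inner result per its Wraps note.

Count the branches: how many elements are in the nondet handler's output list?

Working:
choose[6, 0] @ H1
  branch[0] choose=6:
    choose[4, 5] @ H1
      branch[0] choose=4:
        H0 returns [52]
        H1 returns [[52]]
      branch[1] choose=5:
        H0 returns [53]
        H1 returns [[53]]
  branch[1] choose=0:
    choose[4, 5] @ H1
      branch[0] choose=4:
        H0 returns [4]
        H1 returns [[4]]
      branch[1] choose=5:
        H0 returns [5]
        H1 returns [[5]]
= [[52], [53], [4], [5]]

Answer: 4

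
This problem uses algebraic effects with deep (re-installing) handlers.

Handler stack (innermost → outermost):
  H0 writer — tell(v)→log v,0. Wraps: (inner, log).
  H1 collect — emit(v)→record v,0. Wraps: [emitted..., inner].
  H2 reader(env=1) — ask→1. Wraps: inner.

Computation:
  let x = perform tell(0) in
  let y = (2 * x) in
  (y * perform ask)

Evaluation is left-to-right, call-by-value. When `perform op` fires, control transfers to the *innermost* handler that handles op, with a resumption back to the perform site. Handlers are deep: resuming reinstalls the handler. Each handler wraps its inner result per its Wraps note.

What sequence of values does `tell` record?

Step-by-step:
tell(0) @ H0 ⇒ log+=0
ask @ H2 ⇒ 1
H0 returns (0, (0))
H1 returns [(0, (0))]
H2 returns [(0, (0))]
= [(0, (0))]

Answer: (0)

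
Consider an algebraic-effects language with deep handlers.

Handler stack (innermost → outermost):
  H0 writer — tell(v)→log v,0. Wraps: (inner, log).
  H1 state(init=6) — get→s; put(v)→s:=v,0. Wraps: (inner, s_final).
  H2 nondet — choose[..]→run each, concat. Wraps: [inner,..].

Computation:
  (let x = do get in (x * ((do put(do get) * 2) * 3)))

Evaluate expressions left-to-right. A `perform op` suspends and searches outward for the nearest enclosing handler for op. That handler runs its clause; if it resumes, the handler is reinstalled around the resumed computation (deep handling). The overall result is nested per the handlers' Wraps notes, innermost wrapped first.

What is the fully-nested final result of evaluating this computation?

Answer: [((0, ()), 6)]

Working:
get @ H1 ⇒ 6
get @ H1 ⇒ 6
put(6) @ H1 ⇒ s:=6
H0 returns (0, ())
H1 returns ((0, ()), 6)
H2 returns [((0, ()), 6)]
= [((0, ()), 6)]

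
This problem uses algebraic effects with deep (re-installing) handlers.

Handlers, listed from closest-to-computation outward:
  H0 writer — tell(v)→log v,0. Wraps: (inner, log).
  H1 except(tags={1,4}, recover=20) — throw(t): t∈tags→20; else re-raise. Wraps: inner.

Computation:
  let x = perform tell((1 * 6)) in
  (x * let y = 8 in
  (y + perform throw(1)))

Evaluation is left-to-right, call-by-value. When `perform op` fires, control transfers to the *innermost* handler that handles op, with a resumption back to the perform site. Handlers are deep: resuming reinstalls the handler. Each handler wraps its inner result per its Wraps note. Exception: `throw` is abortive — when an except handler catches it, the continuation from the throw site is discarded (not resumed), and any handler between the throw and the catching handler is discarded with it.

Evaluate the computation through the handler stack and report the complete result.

Evaluation trace:
tell(6) @ H0 ⇒ log+=6
throw(1) @ H1 caught ⇒ 20
= 20

Answer: 20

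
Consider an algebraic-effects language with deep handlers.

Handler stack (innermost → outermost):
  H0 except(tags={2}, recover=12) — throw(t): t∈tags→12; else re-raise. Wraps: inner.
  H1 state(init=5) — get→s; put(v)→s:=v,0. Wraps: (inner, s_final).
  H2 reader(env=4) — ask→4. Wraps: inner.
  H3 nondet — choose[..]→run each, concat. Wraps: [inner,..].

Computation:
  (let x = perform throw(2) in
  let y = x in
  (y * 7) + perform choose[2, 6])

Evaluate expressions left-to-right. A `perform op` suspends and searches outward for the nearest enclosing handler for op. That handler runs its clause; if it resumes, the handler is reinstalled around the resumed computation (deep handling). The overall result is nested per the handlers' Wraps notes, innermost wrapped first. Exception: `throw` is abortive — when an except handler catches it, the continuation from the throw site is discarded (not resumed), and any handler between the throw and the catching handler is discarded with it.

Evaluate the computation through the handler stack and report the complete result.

Answer: [(12, 5)]

Working:
throw(2) @ H0 caught ⇒ 12
H1 returns (12, 5)
H2 returns (12, 5)
H3 returns [(12, 5)]
= [(12, 5)]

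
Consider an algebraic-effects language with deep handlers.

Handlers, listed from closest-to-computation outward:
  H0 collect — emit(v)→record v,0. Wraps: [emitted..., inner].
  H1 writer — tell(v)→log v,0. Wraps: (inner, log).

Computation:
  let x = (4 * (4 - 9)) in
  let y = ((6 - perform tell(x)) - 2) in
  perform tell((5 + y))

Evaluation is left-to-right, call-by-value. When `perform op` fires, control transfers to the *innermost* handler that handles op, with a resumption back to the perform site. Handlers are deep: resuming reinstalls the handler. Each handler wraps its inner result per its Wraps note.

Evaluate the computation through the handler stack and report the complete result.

Answer: ([0], (-20, 9))

Step-by-step:
tell(-20) @ H1 ⇒ log+=-20
tell(9) @ H1 ⇒ log+=9
H0 returns [0]
H1 returns ([0], (-20, 9))
= ([0], (-20, 9))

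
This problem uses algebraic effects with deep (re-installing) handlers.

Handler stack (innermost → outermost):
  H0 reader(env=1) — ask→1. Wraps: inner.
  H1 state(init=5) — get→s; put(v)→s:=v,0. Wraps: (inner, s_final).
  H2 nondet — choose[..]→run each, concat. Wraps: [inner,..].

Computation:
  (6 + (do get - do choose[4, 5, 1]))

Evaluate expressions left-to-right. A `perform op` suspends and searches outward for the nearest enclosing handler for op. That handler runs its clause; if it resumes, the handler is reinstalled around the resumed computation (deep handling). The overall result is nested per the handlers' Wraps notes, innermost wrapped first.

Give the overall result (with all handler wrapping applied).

Working:
get @ H1 ⇒ 5
choose[4, 5, 1] @ H2
  branch[0] choose=4:
    H0 returns 7
    H1 returns (7, 5)
    H2 returns [(7, 5)]
  branch[1] choose=5:
    H0 returns 6
    H1 returns (6, 5)
    H2 returns [(6, 5)]
  branch[2] choose=1:
    H0 returns 10
    H1 returns (10, 5)
    H2 returns [(10, 5)]
= [(7, 5), (6, 5), (10, 5)]

Answer: [(7, 5), (6, 5), (10, 5)]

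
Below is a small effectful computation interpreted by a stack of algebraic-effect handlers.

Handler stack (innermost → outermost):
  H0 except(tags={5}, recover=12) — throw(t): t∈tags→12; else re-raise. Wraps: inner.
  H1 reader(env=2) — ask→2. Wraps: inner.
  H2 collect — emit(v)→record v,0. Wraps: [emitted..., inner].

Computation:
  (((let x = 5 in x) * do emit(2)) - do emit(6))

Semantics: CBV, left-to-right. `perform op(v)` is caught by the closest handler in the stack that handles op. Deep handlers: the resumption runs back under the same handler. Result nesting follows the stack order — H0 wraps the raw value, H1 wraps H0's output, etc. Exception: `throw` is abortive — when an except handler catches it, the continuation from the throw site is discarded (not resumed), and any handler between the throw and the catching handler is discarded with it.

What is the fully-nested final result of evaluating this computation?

Answer: [2, 6, 0]

Evaluation trace:
emit(2) @ H2 ⇒ out+=2
emit(6) @ H2 ⇒ out+=6
H0 returns 0
H1 returns 0
H2 returns [2, 6, 0]
= [2, 6, 0]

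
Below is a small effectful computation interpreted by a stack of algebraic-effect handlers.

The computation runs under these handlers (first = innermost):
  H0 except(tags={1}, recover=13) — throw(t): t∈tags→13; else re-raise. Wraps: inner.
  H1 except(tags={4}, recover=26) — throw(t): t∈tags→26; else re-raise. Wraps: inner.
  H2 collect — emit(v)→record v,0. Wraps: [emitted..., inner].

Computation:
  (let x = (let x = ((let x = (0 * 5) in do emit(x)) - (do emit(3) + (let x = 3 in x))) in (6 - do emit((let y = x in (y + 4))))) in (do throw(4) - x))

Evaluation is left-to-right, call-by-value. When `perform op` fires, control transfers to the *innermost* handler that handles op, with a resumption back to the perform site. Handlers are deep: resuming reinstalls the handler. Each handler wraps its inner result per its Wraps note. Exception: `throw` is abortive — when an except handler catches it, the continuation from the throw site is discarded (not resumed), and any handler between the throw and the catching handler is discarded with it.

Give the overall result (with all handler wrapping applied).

Step-by-step:
emit(0) @ H2 ⇒ out+=0
emit(3) @ H2 ⇒ out+=3
emit(1) @ H2 ⇒ out+=1
throw(4) @ H0 re-raised
throw(4) @ H1 caught ⇒ 26
H2 returns [0, 3, 1, 26]
= [0, 3, 1, 26]

Answer: [0, 3, 1, 26]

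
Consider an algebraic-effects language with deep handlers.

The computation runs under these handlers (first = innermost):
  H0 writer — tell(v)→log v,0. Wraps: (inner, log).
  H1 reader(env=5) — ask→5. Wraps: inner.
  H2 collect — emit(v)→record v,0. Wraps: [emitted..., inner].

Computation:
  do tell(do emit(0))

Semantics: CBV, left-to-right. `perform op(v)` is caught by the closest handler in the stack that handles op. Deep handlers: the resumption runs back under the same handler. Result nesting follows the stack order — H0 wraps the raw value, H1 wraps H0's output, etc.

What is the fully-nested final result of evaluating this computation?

Answer: [0, (0, (0))]

Working:
emit(0) @ H2 ⇒ out+=0
tell(0) @ H0 ⇒ log+=0
H0 returns (0, (0))
H1 returns (0, (0))
H2 returns [0, (0, (0))]
= [0, (0, (0))]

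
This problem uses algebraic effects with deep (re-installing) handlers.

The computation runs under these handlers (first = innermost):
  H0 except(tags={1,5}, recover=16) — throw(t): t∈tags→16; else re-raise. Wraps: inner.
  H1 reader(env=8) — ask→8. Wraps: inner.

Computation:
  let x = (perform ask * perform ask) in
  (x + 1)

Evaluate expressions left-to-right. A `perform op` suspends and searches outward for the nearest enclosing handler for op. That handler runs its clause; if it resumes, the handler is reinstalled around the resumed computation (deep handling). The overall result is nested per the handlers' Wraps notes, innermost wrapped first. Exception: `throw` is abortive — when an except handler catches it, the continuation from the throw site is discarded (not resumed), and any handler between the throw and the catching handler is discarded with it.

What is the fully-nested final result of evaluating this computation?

Working:
ask @ H1 ⇒ 8
ask @ H1 ⇒ 8
H0 returns 65
H1 returns 65
= 65

Answer: 65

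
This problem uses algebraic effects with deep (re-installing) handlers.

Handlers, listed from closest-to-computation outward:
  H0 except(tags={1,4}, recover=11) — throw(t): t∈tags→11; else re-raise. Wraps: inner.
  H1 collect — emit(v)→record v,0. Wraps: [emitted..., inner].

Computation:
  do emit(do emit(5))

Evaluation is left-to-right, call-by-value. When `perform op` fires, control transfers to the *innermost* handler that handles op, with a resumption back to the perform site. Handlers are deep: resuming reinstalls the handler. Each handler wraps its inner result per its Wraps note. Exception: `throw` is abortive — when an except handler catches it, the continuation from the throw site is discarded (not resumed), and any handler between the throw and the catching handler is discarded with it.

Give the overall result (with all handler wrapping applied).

Answer: [5, 0, 0]

Working:
emit(5) @ H1 ⇒ out+=5
emit(0) @ H1 ⇒ out+=0
H0 returns 0
H1 returns [5, 0, 0]
= [5, 0, 0]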